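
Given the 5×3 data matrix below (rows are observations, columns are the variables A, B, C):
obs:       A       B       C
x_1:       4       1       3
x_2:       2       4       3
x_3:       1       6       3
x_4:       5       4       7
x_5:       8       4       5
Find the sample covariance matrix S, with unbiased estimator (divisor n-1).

Step 1 — column means:
  mean(A) = (4 + 2 + 1 + 5 + 8) / 5 = 20/5 = 4
  mean(B) = (1 + 4 + 6 + 4 + 4) / 5 = 19/5 = 3.8
  mean(C) = (3 + 3 + 3 + 7 + 5) / 5 = 21/5 = 4.2

Step 2 — sample covariance S[i,j] = (1/(n-1)) · Σ_k (x_{k,i} - mean_i) · (x_{k,j} - mean_j), with n-1 = 4.
  S[A,A] = ((0)·(0) + (-2)·(-2) + (-3)·(-3) + (1)·(1) + (4)·(4)) / 4 = 30/4 = 7.5
  S[A,B] = ((0)·(-2.8) + (-2)·(0.2) + (-3)·(2.2) + (1)·(0.2) + (4)·(0.2)) / 4 = -6/4 = -1.5
  S[A,C] = ((0)·(-1.2) + (-2)·(-1.2) + (-3)·(-1.2) + (1)·(2.8) + (4)·(0.8)) / 4 = 12/4 = 3
  S[B,B] = ((-2.8)·(-2.8) + (0.2)·(0.2) + (2.2)·(2.2) + (0.2)·(0.2) + (0.2)·(0.2)) / 4 = 12.8/4 = 3.2
  S[B,C] = ((-2.8)·(-1.2) + (0.2)·(-1.2) + (2.2)·(-1.2) + (0.2)·(2.8) + (0.2)·(0.8)) / 4 = 1.2/4 = 0.3
  S[C,C] = ((-1.2)·(-1.2) + (-1.2)·(-1.2) + (-1.2)·(-1.2) + (2.8)·(2.8) + (0.8)·(0.8)) / 4 = 12.8/4 = 3.2

S is symmetric (S[j,i] = S[i,j]). Assembling:

S = [[7.5, -1.5, 3],
 [-1.5, 3.2, 0.3],
 [3, 0.3, 3.2]]


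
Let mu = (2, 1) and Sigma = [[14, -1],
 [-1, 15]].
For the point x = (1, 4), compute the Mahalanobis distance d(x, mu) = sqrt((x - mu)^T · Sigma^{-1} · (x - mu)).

Step 1 — centre the observation: (x - mu) = (-1, 3).

Step 2 — invert Sigma. det(Sigma) = 14·15 - (-1)² = 209.
  Sigma^{-1} = (1/det) · [[d, -b], [-b, a]] = [[0.0718, 0.0048],
 [0.0048, 0.067]].

Step 3 — form the quadratic (x - mu)^T · Sigma^{-1} · (x - mu):
  Sigma^{-1} · (x - mu) = (-0.0574, 0.1962).
  (x - mu)^T · [Sigma^{-1} · (x - mu)] = (-1)·(-0.0574) + (3)·(0.1962) = 0.6459.

Step 4 — take square root: d = √(0.6459) ≈ 0.8037.

d(x, mu) = √(0.6459) ≈ 0.8037


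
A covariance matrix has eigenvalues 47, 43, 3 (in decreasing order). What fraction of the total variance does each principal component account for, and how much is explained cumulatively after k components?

Step 1 — total variance = trace(Sigma) = Σ λ_i = 47 + 43 + 3 = 93.

Step 2 — fraction explained by component i = λ_i / Σ λ:
  PC1: 47/93 = 0.5054
  PC2: 43/93 = 0.4624
  PC3: 3/93 = 0.0323

Step 3 — cumulative fraction after k components = (λ_1 + ... + λ_k) / Σ λ:
  k = 1: 47/93 = 0.5054
  k = 2: (47 + 43)/93 = 90/93 = 0.9677
  k = 3: (47 + 43 + 3)/93 = 93/93 = 1

Summary (fraction, with percent):

explained: PC1 0.5054 (50.54%), PC2 0.4624 (46.24%), PC3 0.0323 (3.23%);  cumulative: 0.5054, 0.9677, 1


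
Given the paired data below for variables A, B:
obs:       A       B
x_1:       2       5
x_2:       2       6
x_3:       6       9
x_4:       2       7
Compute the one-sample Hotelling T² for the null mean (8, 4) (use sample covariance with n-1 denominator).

Step 1 — sample mean vector:
  mean(A) = (2 + 2 + 6 + 2) / 4 = 12/4 = 3
  mean(B) = (5 + 6 + 9 + 7) / 4 = 27/4 = 6.75
  x̄ = (3, 6.75),  deviation x̄ - mu_0 = (3, 6.75) - (8, 4) = (-5, 2.75).

Step 2 — sample covariance matrix, S[i,j] = (1/(n-1)) · Σ_k (x_{k,i} - mean_i) · (x_{k,j} - mean_j), divisor n-1 = 3:
  S[A,A] = ((-1)·(-1) + (-1)·(-1) + (3)·(3) + (-1)·(-1)) / 3 = 12/3 = 4
  S[A,B] = ((-1)·(-1.75) + (-1)·(-0.75) + (3)·(2.25) + (-1)·(0.25)) / 3 = 9/3 = 3
  S[B,B] = ((-1.75)·(-1.75) + (-0.75)·(-0.75) + (2.25)·(2.25) + (0.25)·(0.25)) / 3 = 8.75/3 = 2.9167
  S = [[4, 3],
 [3, 2.9167]].

Step 3 — invert S. det(S) = 4·2.9167 - (3)² = 2.6667.
  S^{-1} = (1/det) · [[d, -b], [-b, a]] = [[1.0938, -1.125],
 [-1.125, 1.5]].

Step 4 — quadratic form (x̄ - mu_0)^T · S^{-1} · (x̄ - mu_0):
  S^{-1} · (x̄ - mu_0) = (-8.5625, 9.75),
  (x̄ - mu_0)^T · [...] = (-5)·(-8.5625) + (2.75)·(9.75) = 69.625.

Step 5 — scale by n: T² = 4 · 69.625 = 278.5.

T² ≈ 278.5


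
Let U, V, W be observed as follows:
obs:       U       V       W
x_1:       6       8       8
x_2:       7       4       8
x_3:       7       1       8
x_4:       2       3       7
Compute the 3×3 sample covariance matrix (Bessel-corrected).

Step 1 — column means:
  mean(U) = (6 + 7 + 7 + 2) / 4 = 22/4 = 5.5
  mean(V) = (8 + 4 + 1 + 3) / 4 = 16/4 = 4
  mean(W) = (8 + 8 + 8 + 7) / 4 = 31/4 = 7.75

Step 2 — sample covariance S[i,j] = (1/(n-1)) · Σ_k (x_{k,i} - mean_i) · (x_{k,j} - mean_j), with n-1 = 3.
  S[U,U] = ((0.5)·(0.5) + (1.5)·(1.5) + (1.5)·(1.5) + (-3.5)·(-3.5)) / 3 = 17/3 = 5.6667
  S[U,V] = ((0.5)·(4) + (1.5)·(0) + (1.5)·(-3) + (-3.5)·(-1)) / 3 = 1/3 = 0.3333
  S[U,W] = ((0.5)·(0.25) + (1.5)·(0.25) + (1.5)·(0.25) + (-3.5)·(-0.75)) / 3 = 3.5/3 = 1.1667
  S[V,V] = ((4)·(4) + (0)·(0) + (-3)·(-3) + (-1)·(-1)) / 3 = 26/3 = 8.6667
  S[V,W] = ((4)·(0.25) + (0)·(0.25) + (-3)·(0.25) + (-1)·(-0.75)) / 3 = 1/3 = 0.3333
  S[W,W] = ((0.25)·(0.25) + (0.25)·(0.25) + (0.25)·(0.25) + (-0.75)·(-0.75)) / 3 = 0.75/3 = 0.25

S is symmetric (S[j,i] = S[i,j]). Assembling:

S = [[5.6667, 0.3333, 1.1667],
 [0.3333, 8.6667, 0.3333],
 [1.1667, 0.3333, 0.25]]


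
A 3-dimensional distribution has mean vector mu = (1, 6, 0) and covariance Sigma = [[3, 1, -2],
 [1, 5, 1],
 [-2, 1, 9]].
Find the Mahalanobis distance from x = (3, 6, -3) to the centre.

Step 1 — centre the observation: (x - mu) = (2, 0, -3).

Step 2 — invert Sigma (cofactor / det for 3×3, or solve directly):
  Sigma^{-1} = [[0.4444, -0.1111, 0.1111],
 [-0.1111, 0.2323, -0.0505],
 [0.1111, -0.0505, 0.1414]].

Step 3 — form the quadratic (x - mu)^T · Sigma^{-1} · (x - mu):
  Sigma^{-1} · (x - mu) = (0.5556, -0.0707, -0.202).
  (x - mu)^T · [Sigma^{-1} · (x - mu)] = (2)·(0.5556) + (0)·(-0.0707) + (-3)·(-0.202) = 1.7172.

Step 4 — take square root: d = √(1.7172) ≈ 1.3104.

d(x, mu) = √(1.7172) ≈ 1.3104


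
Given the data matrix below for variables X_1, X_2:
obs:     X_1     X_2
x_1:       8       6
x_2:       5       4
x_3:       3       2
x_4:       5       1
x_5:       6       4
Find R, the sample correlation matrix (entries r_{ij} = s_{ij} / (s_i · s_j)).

Step 1 — column means:
  mean(X_1) = (8 + 5 + 3 + 5 + 6) / 5 = 27/5 = 5.4
  mean(X_2) = (6 + 4 + 2 + 1 + 4) / 5 = 17/5 = 3.4

Step 2 — sample variances and covariances s[i,j] = (1/(n-1)) · Σ_k (x_{k,i} - mean_i) · (x_{k,j} - mean_j), with n-1 = 4:
  s[X_1,X_1] = ((2.6)·(2.6) + (-0.4)·(-0.4) + (-2.4)·(-2.4) + (-0.4)·(-0.4) + (0.6)·(0.6)) / 4 = 13.2/4 = 3.3
  s[X_1,X_2] = ((2.6)·(2.6) + (-0.4)·(0.6) + (-2.4)·(-1.4) + (-0.4)·(-2.4) + (0.6)·(0.6)) / 4 = 11.2/4 = 2.8
  s[X_2,X_2] = ((2.6)·(2.6) + (0.6)·(0.6) + (-1.4)·(-1.4) + (-2.4)·(-2.4) + (0.6)·(0.6)) / 4 = 15.2/4 = 3.8
  Sample standard deviations s_i = √(s[i,i]):
  s(X_1) = √(3.3) = 1.8166
  s(X_2) = √(3.8) = 1.9494

Step 3 — r_{ij} = s_{ij} / (s_i · s_j):
  r[X_1,X_1] = 1 (diagonal).
  r[X_1,X_2] = 2.8 / (1.8166 · 1.9494) = 2.8 / 3.5412 = 0.7907
  r[X_2,X_2] = 1 (diagonal).

R is symmetric with unit diagonal. Assembling:

R = [[1, 0.7907],
 [0.7907, 1]]


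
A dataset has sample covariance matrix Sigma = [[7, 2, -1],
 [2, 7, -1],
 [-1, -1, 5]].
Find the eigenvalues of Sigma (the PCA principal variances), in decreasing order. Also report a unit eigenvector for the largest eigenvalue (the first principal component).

Step 1 — characteristic polynomial p(λ) = det(λI - Sigma) = λ³ - tr·λ² + c_1·λ - det, where tr = trace, c_1 = sum of the principal 2×2 minors, det = det(Sigma):
  tr = 7 + 7 + 5 = 19,
  c_1 = (7·7 - (2)²) + (7·5 - (-1)²) + (7·5 - (-1)²) = 45 + 34 + 34 = 113,
  det = 7·(7·5 - (-1)²) - (2)·((2)·5 - (-1)·(-1)) + (-1)·((2)·(-1) - 7·(-1)) = 7·(34) - (2)·(9) + (-1)·(5) = 215.
  So p(λ) = λ³ - 19λ² + 113λ - 215.
Step 2 — look for an integer root (rational root theorem: any rational root is an integer divisor of 215). Testing λ = 5:
  p(5) = 125 - 475 + 565 - 215 = 0  ✓
  Dividing out (λ - 5): p(λ) = (λ - 5)(λ² - 14λ + 43).
Step 3 — remaining eigenvalues from the quadratic λ² - 14λ + 43 = 0:
  Δ = 14² - 4·43 = 196 - 172 = 24,  λ = (14 ± √24)/2 = (14 ± 4.899)/2 ≈ 9.4495 or 4.5505.
  Sorted: λ_1 = 9.4495,  λ_2 = 5,  λ_3 = 4.5505  (check: sum = 19 = tr ✓).

Step 4 — unit eigenvector for λ_1 ≈ 9.4495: v spans the null space of (Sigma - λ_1 I), whose rows are
  r_1 = (-2.4495, 2, -1),  r_2 = (2, -2.4495, -1),  r_3 = (-1, -1, -4.4495).
  v is orthogonal to every row, so take v ∝ r_1 × r_2 = ((2)·(-1) - (-1)·(-2.4495), (-1)·(2) - (-2.4495)·(-1), (-2.4495)·(-2.4495) - (2)·(2)) ≈ (-4.4495, -4.4495, 2).
  Rescale (multiply by -1 so the first nonzero entry is positive): u = (4.4495, 4.4495, -2).
  ||u|| = √((4.4495)² + (4.4495)² + (-2)²) = √(43.5959) ≈ 6.6027,  v_1 = u/||u|| ≈ (0.6739, 0.6739, -0.3029) (||v_1|| = 1).

λ_1 = 9.4495,  λ_2 = 5,  λ_3 = 4.5505;  v_1 ≈ (0.6739, 0.6739, -0.3029)


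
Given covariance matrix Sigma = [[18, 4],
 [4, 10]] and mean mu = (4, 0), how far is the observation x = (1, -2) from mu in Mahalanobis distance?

Step 1 — centre the observation: (x - mu) = (-3, -2).

Step 2 — invert Sigma. det(Sigma) = 18·10 - (4)² = 164.
  Sigma^{-1} = (1/det) · [[d, -b], [-b, a]] = [[0.061, -0.0244],
 [-0.0244, 0.1098]].

Step 3 — form the quadratic (x - mu)^T · Sigma^{-1} · (x - mu):
  Sigma^{-1} · (x - mu) = (-0.1341, -0.1463).
  (x - mu)^T · [Sigma^{-1} · (x - mu)] = (-3)·(-0.1341) + (-2)·(-0.1463) = 0.6951.

Step 4 — take square root: d = √(0.6951) ≈ 0.8337.

d(x, mu) = √(0.6951) ≈ 0.8337


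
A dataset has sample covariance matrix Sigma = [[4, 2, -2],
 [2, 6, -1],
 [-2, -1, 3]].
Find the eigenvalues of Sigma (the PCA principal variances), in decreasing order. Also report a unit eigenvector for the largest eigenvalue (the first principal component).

Step 1 — characteristic polynomial p(λ) = det(λI - Sigma) = λ³ - tr·λ² + c_1·λ - det, where tr = trace, c_1 = sum of the principal 2×2 minors, det = det(Sigma):
  tr = 4 + 6 + 3 = 13,
  c_1 = (4·6 - (2)²) + (4·3 - (-2)²) + (6·3 - (-1)²) = 20 + 8 + 17 = 45,
  det = 4·(6·3 - (-1)²) - (2)·((2)·3 - (-1)·(-2)) + (-2)·((2)·(-1) - 6·(-2)) = 4·(17) - (2)·(4) + (-2)·(10) = 40.
  So p(λ) = λ³ - 13λ² + 45λ - 40.
Step 2 — look for an integer root (rational root theorem: any rational root is an integer divisor of 40). Testing λ = 8:
  p(8) = 512 - 832 + 360 - 40 = 0  ✓
  Dividing out (λ - 8): p(λ) = (λ - 8)(λ² - 5λ + 5).
Step 3 — remaining eigenvalues from the quadratic λ² - 5λ + 5 = 0:
  Δ = 5² - 4·5 = 25 - 20 = 5,  λ = (5 ± √5)/2 = (5 ± 2.2361)/2 ≈ 3.618 or 1.382.
  Sorted: λ_1 = 8,  λ_2 = 3.618,  λ_3 = 1.382  (check: sum = 13 = tr ✓).

Step 4 — unit eigenvector for λ_1 = 8: v spans the null space of (Sigma - λ_1 I), whose rows are
  r_1 = (-4, 2, -2),  r_2 = (2, -2, -1),  r_3 = (-2, -1, -5).
  v is orthogonal to every row, so take v ∝ r_1 × r_2 = ((2)·(-1) - (-2)·(-2), (-2)·(2) - (-4)·(-1), (-4)·(-2) - (2)·(2)) = (-6, -8, 4).
  Rescale (divide by 2; multiply by -1 so the first nonzero entry is positive): u = (3, 4, -2).
  ||u|| = √((3)² + (4)² + (-2)²) = √(29) ≈ 5.3852,  v_1 = u/||u|| ≈ (0.5571, 0.7428, -0.3714) (||v_1|| = 1).

λ_1 = 8,  λ_2 = 3.618,  λ_3 = 1.382;  v_1 ≈ (0.5571, 0.7428, -0.3714)


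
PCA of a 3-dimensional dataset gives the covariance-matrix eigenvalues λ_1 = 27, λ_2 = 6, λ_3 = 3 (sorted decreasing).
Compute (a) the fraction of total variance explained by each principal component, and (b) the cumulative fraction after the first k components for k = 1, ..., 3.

Step 1 — total variance = trace(Sigma) = Σ λ_i = 27 + 6 + 3 = 36.

Step 2 — fraction explained by component i = λ_i / Σ λ:
  PC1: 27/36 = 0.75
  PC2: 6/36 = 0.1667
  PC3: 3/36 = 0.0833

Step 3 — cumulative fraction after k components = (λ_1 + ... + λ_k) / Σ λ:
  k = 1: 27/36 = 0.75
  k = 2: (27 + 6)/36 = 33/36 = 0.9167
  k = 3: (27 + 6 + 3)/36 = 36/36 = 1

Summary (fraction, with percent):

explained: PC1 0.75 (75%), PC2 0.1667 (16.67%), PC3 0.0833 (8.33%);  cumulative: 0.75, 0.9167, 1


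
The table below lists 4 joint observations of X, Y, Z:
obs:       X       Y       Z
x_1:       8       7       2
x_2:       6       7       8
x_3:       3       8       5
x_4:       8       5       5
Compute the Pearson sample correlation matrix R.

Step 1 — column means:
  mean(X) = (8 + 6 + 3 + 8) / 4 = 25/4 = 6.25
  mean(Y) = (7 + 7 + 8 + 5) / 4 = 27/4 = 6.75
  mean(Z) = (2 + 8 + 5 + 5) / 4 = 20/4 = 5

Step 2 — sample variances and covariances s[i,j] = (1/(n-1)) · Σ_k (x_{k,i} - mean_i) · (x_{k,j} - mean_j), with n-1 = 3:
  s[X,X] = ((1.75)·(1.75) + (-0.25)·(-0.25) + (-3.25)·(-3.25) + (1.75)·(1.75)) / 3 = 16.75/3 = 5.5833
  s[X,Y] = ((1.75)·(0.25) + (-0.25)·(0.25) + (-3.25)·(1.25) + (1.75)·(-1.75)) / 3 = -6.75/3 = -2.25
  s[X,Z] = ((1.75)·(-3) + (-0.25)·(3) + (-3.25)·(0) + (1.75)·(0)) / 3 = -6/3 = -2
  s[Y,Y] = ((0.25)·(0.25) + (0.25)·(0.25) + (1.25)·(1.25) + (-1.75)·(-1.75)) / 3 = 4.75/3 = 1.5833
  s[Y,Z] = ((0.25)·(-3) + (0.25)·(3) + (1.25)·(0) + (-1.75)·(0)) / 3 = 0/3 = 0
  s[Z,Z] = ((-3)·(-3) + (3)·(3) + (0)·(0) + (0)·(0)) / 3 = 18/3 = 6
  Sample standard deviations s_i = √(s[i,i]):
  s(X) = √(5.5833) = 2.3629
  s(Y) = √(1.5833) = 1.2583
  s(Z) = √(6) = 2.4495

Step 3 — r_{ij} = s_{ij} / (s_i · s_j):
  r[X,X] = 1 (diagonal).
  r[X,Y] = -2.25 / (2.3629 · 1.2583) = -2.25 / 2.9733 = -0.7567
  r[X,Z] = -2 / (2.3629 · 2.4495) = -2 / 5.7879 = -0.3455
  r[Y,Y] = 1 (diagonal).
  r[Y,Z] = 0 / (1.2583 · 2.4495) = 0 / 3.0822 = 0
  r[Z,Z] = 1 (diagonal).

R is symmetric with unit diagonal. Assembling:

R = [[1, -0.7567, -0.3455],
 [-0.7567, 1, 0],
 [-0.3455, 0, 1]]


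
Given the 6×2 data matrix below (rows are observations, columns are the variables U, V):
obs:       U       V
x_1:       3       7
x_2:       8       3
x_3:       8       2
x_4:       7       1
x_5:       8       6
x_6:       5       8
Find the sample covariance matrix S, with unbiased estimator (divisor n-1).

Step 1 — column means:
  mean(U) = (3 + 8 + 8 + 7 + 8 + 5) / 6 = 39/6 = 6.5
  mean(V) = (7 + 3 + 2 + 1 + 6 + 8) / 6 = 27/6 = 4.5

Step 2 — sample covariance S[i,j] = (1/(n-1)) · Σ_k (x_{k,i} - mean_i) · (x_{k,j} - mean_j), with n-1 = 5.
  S[U,U] = ((-3.5)·(-3.5) + (1.5)·(1.5) + (1.5)·(1.5) + (0.5)·(0.5) + (1.5)·(1.5) + (-1.5)·(-1.5)) / 5 = 21.5/5 = 4.3
  S[U,V] = ((-3.5)·(2.5) + (1.5)·(-1.5) + (1.5)·(-2.5) + (0.5)·(-3.5) + (1.5)·(1.5) + (-1.5)·(3.5)) / 5 = -19.5/5 = -3.9
  S[V,V] = ((2.5)·(2.5) + (-1.5)·(-1.5) + (-2.5)·(-2.5) + (-3.5)·(-3.5) + (1.5)·(1.5) + (3.5)·(3.5)) / 5 = 41.5/5 = 8.3

S is symmetric (S[j,i] = S[i,j]). Assembling:

S = [[4.3, -3.9],
 [-3.9, 8.3]]


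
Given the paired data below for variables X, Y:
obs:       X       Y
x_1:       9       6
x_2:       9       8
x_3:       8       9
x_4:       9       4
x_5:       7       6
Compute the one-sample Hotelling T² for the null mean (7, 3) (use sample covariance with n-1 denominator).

Step 1 — sample mean vector:
  mean(X) = (9 + 9 + 8 + 9 + 7) / 5 = 42/5 = 8.4
  mean(Y) = (6 + 8 + 9 + 4 + 6) / 5 = 33/5 = 6.6
  x̄ = (8.4, 6.6),  deviation x̄ - mu_0 = (8.4, 6.6) - (7, 3) = (1.4, 3.6).

Step 2 — sample covariance matrix, S[i,j] = (1/(n-1)) · Σ_k (x_{k,i} - mean_i) · (x_{k,j} - mean_j), divisor n-1 = 4:
  S[X,X] = ((0.6)·(0.6) + (0.6)·(0.6) + (-0.4)·(-0.4) + (0.6)·(0.6) + (-1.4)·(-1.4)) / 4 = 3.2/4 = 0.8
  S[X,Y] = ((0.6)·(-0.6) + (0.6)·(1.4) + (-0.4)·(2.4) + (0.6)·(-2.6) + (-1.4)·(-0.6)) / 4 = -1.2/4 = -0.3
  S[Y,Y] = ((-0.6)·(-0.6) + (1.4)·(1.4) + (2.4)·(2.4) + (-2.6)·(-2.6) + (-0.6)·(-0.6)) / 4 = 15.2/4 = 3.8
  S = [[0.8, -0.3],
 [-0.3, 3.8]].

Step 3 — invert S. det(S) = 0.8·3.8 - (-0.3)² = 2.95.
  S^{-1} = (1/det) · [[d, -b], [-b, a]] = [[1.2881, 0.1017],
 [0.1017, 0.2712]].

Step 4 — quadratic form (x̄ - mu_0)^T · S^{-1} · (x̄ - mu_0):
  S^{-1} · (x̄ - mu_0) = (2.1695, 1.1186),
  (x̄ - mu_0)^T · [...] = (1.4)·(2.1695) + (3.6)·(1.1186) = 7.0644.

Step 5 — scale by n: T² = 5 · 7.0644 = 35.322.

T² ≈ 35.322


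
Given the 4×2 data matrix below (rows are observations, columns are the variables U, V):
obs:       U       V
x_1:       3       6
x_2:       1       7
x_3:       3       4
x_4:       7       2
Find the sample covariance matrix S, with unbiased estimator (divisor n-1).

Step 1 — column means:
  mean(U) = (3 + 1 + 3 + 7) / 4 = 14/4 = 3.5
  mean(V) = (6 + 7 + 4 + 2) / 4 = 19/4 = 4.75

Step 2 — sample covariance S[i,j] = (1/(n-1)) · Σ_k (x_{k,i} - mean_i) · (x_{k,j} - mean_j), with n-1 = 3.
  S[U,U] = ((-0.5)·(-0.5) + (-2.5)·(-2.5) + (-0.5)·(-0.5) + (3.5)·(3.5)) / 3 = 19/3 = 6.3333
  S[U,V] = ((-0.5)·(1.25) + (-2.5)·(2.25) + (-0.5)·(-0.75) + (3.5)·(-2.75)) / 3 = -15.5/3 = -5.1667
  S[V,V] = ((1.25)·(1.25) + (2.25)·(2.25) + (-0.75)·(-0.75) + (-2.75)·(-2.75)) / 3 = 14.75/3 = 4.9167

S is symmetric (S[j,i] = S[i,j]). Assembling:

S = [[6.3333, -5.1667],
 [-5.1667, 4.9167]]


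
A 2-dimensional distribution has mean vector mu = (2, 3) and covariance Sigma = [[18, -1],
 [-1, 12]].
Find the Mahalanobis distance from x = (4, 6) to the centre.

Step 1 — centre the observation: (x - mu) = (2, 3).

Step 2 — invert Sigma. det(Sigma) = 18·12 - (-1)² = 215.
  Sigma^{-1} = (1/det) · [[d, -b], [-b, a]] = [[0.0558, 0.0047],
 [0.0047, 0.0837]].

Step 3 — form the quadratic (x - mu)^T · Sigma^{-1} · (x - mu):
  Sigma^{-1} · (x - mu) = (0.1256, 0.2605).
  (x - mu)^T · [Sigma^{-1} · (x - mu)] = (2)·(0.1256) + (3)·(0.2605) = 1.0326.

Step 4 — take square root: d = √(1.0326) ≈ 1.0161.

d(x, mu) = √(1.0326) ≈ 1.0161


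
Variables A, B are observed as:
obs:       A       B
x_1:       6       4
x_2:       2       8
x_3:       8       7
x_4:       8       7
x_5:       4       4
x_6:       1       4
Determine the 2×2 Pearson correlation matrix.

Step 1 — column means:
  mean(A) = (6 + 2 + 8 + 8 + 4 + 1) / 6 = 29/6 = 4.8333
  mean(B) = (4 + 8 + 7 + 7 + 4 + 4) / 6 = 34/6 = 5.6667

Step 2 — sample variances and covariances s[i,j] = (1/(n-1)) · Σ_k (x_{k,i} - mean_i) · (x_{k,j} - mean_j), with n-1 = 5:
  s[A,A] = ((1.1667)·(1.1667) + (-2.8333)·(-2.8333) + (3.1667)·(3.1667) + (3.1667)·(3.1667) + (-0.8333)·(-0.8333) + (-3.8333)·(-3.8333)) / 5 = 44.8333/5 = 8.9667
  s[A,B] = ((1.1667)·(-1.6667) + (-2.8333)·(2.3333) + (3.1667)·(1.3333) + (3.1667)·(1.3333) + (-0.8333)·(-1.6667) + (-3.8333)·(-1.6667)) / 5 = 7.6667/5 = 1.5333
  s[B,B] = ((-1.6667)·(-1.6667) + (2.3333)·(2.3333) + (1.3333)·(1.3333) + (1.3333)·(1.3333) + (-1.6667)·(-1.6667) + (-1.6667)·(-1.6667)) / 5 = 17.3333/5 = 3.4667
  Sample standard deviations s_i = √(s[i,i]):
  s(A) = √(8.9667) = 2.9944
  s(B) = √(3.4667) = 1.8619

Step 3 — r_{ij} = s_{ij} / (s_i · s_j):
  r[A,A] = 1 (diagonal).
  r[A,B] = 1.5333 / (2.9944 · 1.8619) = 1.5333 / 5.5753 = 0.275
  r[B,B] = 1 (diagonal).

R is symmetric with unit diagonal. Assembling:

R = [[1, 0.275],
 [0.275, 1]]


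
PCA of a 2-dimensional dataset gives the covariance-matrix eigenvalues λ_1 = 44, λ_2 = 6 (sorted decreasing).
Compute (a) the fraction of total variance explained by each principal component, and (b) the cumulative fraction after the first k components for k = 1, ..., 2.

Step 1 — total variance = trace(Sigma) = Σ λ_i = 44 + 6 = 50.

Step 2 — fraction explained by component i = λ_i / Σ λ:
  PC1: 44/50 = 0.88
  PC2: 6/50 = 0.12

Step 3 — cumulative fraction after k components = (λ_1 + ... + λ_k) / Σ λ:
  k = 1: 44/50 = 0.88
  k = 2: (44 + 6)/50 = 50/50 = 1

Summary (fraction, with percent):

explained: PC1 0.88 (88%), PC2 0.12 (12%);  cumulative: 0.88, 1


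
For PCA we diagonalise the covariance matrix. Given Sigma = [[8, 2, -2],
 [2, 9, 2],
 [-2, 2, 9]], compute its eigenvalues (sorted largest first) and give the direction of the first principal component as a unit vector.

Step 1 — characteristic polynomial p(λ) = det(λI - Sigma) = λ³ - tr·λ² + c_1·λ - det, where tr = trace, c_1 = sum of the principal 2×2 minors, det = det(Sigma):
  tr = 8 + 9 + 9 = 26,
  c_1 = (8·9 - (2)²) + (8·9 - (-2)²) + (9·9 - (2)²) = 68 + 68 + 77 = 213,
  det = 8·(9·9 - (2)²) - (2)·((2)·9 - (2)·(-2)) + (-2)·((2)·(2) - 9·(-2)) = 8·(77) - (2)·(22) + (-2)·(22) = 528.
  So p(λ) = λ³ - 26λ² + 213λ - 528.
Step 2 — look for an integer root (rational root theorem: any rational root is an integer divisor of 528). Testing λ = 11:
  p(11) = 1331 - 3146 + 2343 - 528 = 0  ✓
  Dividing out (λ - 11): p(λ) = (λ - 11)(λ² - 15λ + 48).
Step 3 — remaining eigenvalues from the quadratic λ² - 15λ + 48 = 0:
  Δ = 15² - 4·48 = 225 - 192 = 33,  λ = (15 ± √33)/2 = (15 ± 5.7446)/2 ≈ 10.3723 or 4.6277.
  Sorted: λ_1 = 11,  λ_2 = 10.3723,  λ_3 = 4.6277  (check: sum = 26 = tr ✓).

Step 4 — unit eigenvector for λ_1 = 11: v spans the null space of (Sigma - λ_1 I), whose rows are
  r_1 = (-3, 2, -2),  r_2 = (2, -2, 2),  r_3 = (-2, 2, -2).
  v is orthogonal to every row, so take v ∝ r_1 × r_2 = ((2)·(2) - (-2)·(-2), (-2)·(2) - (-3)·(2), (-3)·(-2) - (2)·(2)) = (0, 2, 2).
  Rescale (divide by 2): u = (0, 1, 1).
  ||u|| = √((0)² + (1)² + (1)²) = √(2) ≈ 1.4142,  v_1 = u/||u|| ≈ (0, 0.7071, 0.7071) (||v_1|| = 1).

λ_1 = 11,  λ_2 = 10.3723,  λ_3 = 4.6277;  v_1 ≈ (0, 0.7071, 0.7071)


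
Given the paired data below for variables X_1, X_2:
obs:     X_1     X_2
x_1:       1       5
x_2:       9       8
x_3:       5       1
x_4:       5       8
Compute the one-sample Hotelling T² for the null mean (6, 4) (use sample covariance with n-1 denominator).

Step 1 — sample mean vector:
  mean(X_1) = (1 + 9 + 5 + 5) / 4 = 20/4 = 5
  mean(X_2) = (5 + 8 + 1 + 8) / 4 = 22/4 = 5.5
  x̄ = (5, 5.5),  deviation x̄ - mu_0 = (5, 5.5) - (6, 4) = (-1, 1.5).

Step 2 — sample covariance matrix, S[i,j] = (1/(n-1)) · Σ_k (x_{k,i} - mean_i) · (x_{k,j} - mean_j), divisor n-1 = 3:
  S[X_1,X_1] = ((-4)·(-4) + (4)·(4) + (0)·(0) + (0)·(0)) / 3 = 32/3 = 10.6667
  S[X_1,X_2] = ((-4)·(-0.5) + (4)·(2.5) + (0)·(-4.5) + (0)·(2.5)) / 3 = 12/3 = 4
  S[X_2,X_2] = ((-0.5)·(-0.5) + (2.5)·(2.5) + (-4.5)·(-4.5) + (2.5)·(2.5)) / 3 = 33/3 = 11
  S = [[10.6667, 4],
 [4, 11]].

Step 3 — invert S. det(S) = 10.6667·11 - (4)² = 101.3333.
  S^{-1} = (1/det) · [[d, -b], [-b, a]] = [[0.1086, -0.0395],
 [-0.0395, 0.1053]].

Step 4 — quadratic form (x̄ - mu_0)^T · S^{-1} · (x̄ - mu_0):
  S^{-1} · (x̄ - mu_0) = (-0.1678, 0.1974),
  (x̄ - mu_0)^T · [...] = (-1)·(-0.1678) + (1.5)·(0.1974) = 0.4638.

Step 5 — scale by n: T² = 4 · 0.4638 = 1.8553.

T² ≈ 1.8553


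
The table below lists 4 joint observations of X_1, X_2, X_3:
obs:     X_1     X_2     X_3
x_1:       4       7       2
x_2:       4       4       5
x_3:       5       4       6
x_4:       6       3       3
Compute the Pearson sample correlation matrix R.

Step 1 — column means:
  mean(X_1) = (4 + 4 + 5 + 6) / 4 = 19/4 = 4.75
  mean(X_2) = (7 + 4 + 4 + 3) / 4 = 18/4 = 4.5
  mean(X_3) = (2 + 5 + 6 + 3) / 4 = 16/4 = 4

Step 2 — sample variances and covariances s[i,j] = (1/(n-1)) · Σ_k (x_{k,i} - mean_i) · (x_{k,j} - mean_j), with n-1 = 3:
  s[X_1,X_1] = ((-0.75)·(-0.75) + (-0.75)·(-0.75) + (0.25)·(0.25) + (1.25)·(1.25)) / 3 = 2.75/3 = 0.9167
  s[X_1,X_2] = ((-0.75)·(2.5) + (-0.75)·(-0.5) + (0.25)·(-0.5) + (1.25)·(-1.5)) / 3 = -3.5/3 = -1.1667
  s[X_1,X_3] = ((-0.75)·(-2) + (-0.75)·(1) + (0.25)·(2) + (1.25)·(-1)) / 3 = 0/3 = 0
  s[X_2,X_2] = ((2.5)·(2.5) + (-0.5)·(-0.5) + (-0.5)·(-0.5) + (-1.5)·(-1.5)) / 3 = 9/3 = 3
  s[X_2,X_3] = ((2.5)·(-2) + (-0.5)·(1) + (-0.5)·(2) + (-1.5)·(-1)) / 3 = -5/3 = -1.6667
  s[X_3,X_3] = ((-2)·(-2) + (1)·(1) + (2)·(2) + (-1)·(-1)) / 3 = 10/3 = 3.3333
  Sample standard deviations s_i = √(s[i,i]):
  s(X_1) = √(0.9167) = 0.9574
  s(X_2) = √(3) = 1.7321
  s(X_3) = √(3.3333) = 1.8257

Step 3 — r_{ij} = s_{ij} / (s_i · s_j):
  r[X_1,X_1] = 1 (diagonal).
  r[X_1,X_2] = -1.1667 / (0.9574 · 1.7321) = -1.1667 / 1.6583 = -0.7035
  r[X_1,X_3] = 0 / (0.9574 · 1.8257) = 0 / 1.748 = 0
  r[X_2,X_2] = 1 (diagonal).
  r[X_2,X_3] = -1.6667 / (1.7321 · 1.8257) = -1.6667 / 3.1623 = -0.527
  r[X_3,X_3] = 1 (diagonal).

R is symmetric with unit diagonal. Assembling:

R = [[1, -0.7035, 0],
 [-0.7035, 1, -0.527],
 [0, -0.527, 1]]


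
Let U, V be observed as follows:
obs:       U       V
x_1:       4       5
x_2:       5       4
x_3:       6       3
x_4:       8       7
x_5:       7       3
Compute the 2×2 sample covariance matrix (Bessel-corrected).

Step 1 — column means:
  mean(U) = (4 + 5 + 6 + 8 + 7) / 5 = 30/5 = 6
  mean(V) = (5 + 4 + 3 + 7 + 3) / 5 = 22/5 = 4.4

Step 2 — sample covariance S[i,j] = (1/(n-1)) · Σ_k (x_{k,i} - mean_i) · (x_{k,j} - mean_j), with n-1 = 4.
  S[U,U] = ((-2)·(-2) + (-1)·(-1) + (0)·(0) + (2)·(2) + (1)·(1)) / 4 = 10/4 = 2.5
  S[U,V] = ((-2)·(0.6) + (-1)·(-0.4) + (0)·(-1.4) + (2)·(2.6) + (1)·(-1.4)) / 4 = 3/4 = 0.75
  S[V,V] = ((0.6)·(0.6) + (-0.4)·(-0.4) + (-1.4)·(-1.4) + (2.6)·(2.6) + (-1.4)·(-1.4)) / 4 = 11.2/4 = 2.8

S is symmetric (S[j,i] = S[i,j]). Assembling:

S = [[2.5, 0.75],
 [0.75, 2.8]]


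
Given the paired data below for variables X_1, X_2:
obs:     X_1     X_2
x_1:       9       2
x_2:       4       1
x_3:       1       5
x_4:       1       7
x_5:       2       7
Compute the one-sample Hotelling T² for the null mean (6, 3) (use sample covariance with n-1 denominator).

Step 1 — sample mean vector:
  mean(X_1) = (9 + 4 + 1 + 1 + 2) / 5 = 17/5 = 3.4
  mean(X_2) = (2 + 1 + 5 + 7 + 7) / 5 = 22/5 = 4.4
  x̄ = (3.4, 4.4),  deviation x̄ - mu_0 = (3.4, 4.4) - (6, 3) = (-2.6, 1.4).

Step 2 — sample covariance matrix, S[i,j] = (1/(n-1)) · Σ_k (x_{k,i} - mean_i) · (x_{k,j} - mean_j), divisor n-1 = 4:
  S[X_1,X_1] = ((5.6)·(5.6) + (0.6)·(0.6) + (-2.4)·(-2.4) + (-2.4)·(-2.4) + (-1.4)·(-1.4)) / 4 = 45.2/4 = 11.3
  S[X_1,X_2] = ((5.6)·(-2.4) + (0.6)·(-3.4) + (-2.4)·(0.6) + (-2.4)·(2.6) + (-1.4)·(2.6)) / 4 = -26.8/4 = -6.7
  S[X_2,X_2] = ((-2.4)·(-2.4) + (-3.4)·(-3.4) + (0.6)·(0.6) + (2.6)·(2.6) + (2.6)·(2.6)) / 4 = 31.2/4 = 7.8
  S = [[11.3, -6.7],
 [-6.7, 7.8]].

Step 3 — invert S. det(S) = 11.3·7.8 - (-6.7)² = 43.25.
  S^{-1} = (1/det) · [[d, -b], [-b, a]] = [[0.1803, 0.1549],
 [0.1549, 0.2613]].

Step 4 — quadratic form (x̄ - mu_0)^T · S^{-1} · (x̄ - mu_0):
  S^{-1} · (x̄ - mu_0) = (-0.252, -0.037),
  (x̄ - mu_0)^T · [...] = (-2.6)·(-0.252) + (1.4)·(-0.037) = 0.6035.

Step 5 — scale by n: T² = 5 · 0.6035 = 3.0173.

T² ≈ 3.0173


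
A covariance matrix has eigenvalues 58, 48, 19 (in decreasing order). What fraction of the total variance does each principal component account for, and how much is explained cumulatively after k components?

Step 1 — total variance = trace(Sigma) = Σ λ_i = 58 + 48 + 19 = 125.

Step 2 — fraction explained by component i = λ_i / Σ λ:
  PC1: 58/125 = 0.464
  PC2: 48/125 = 0.384
  PC3: 19/125 = 0.152

Step 3 — cumulative fraction after k components = (λ_1 + ... + λ_k) / Σ λ:
  k = 1: 58/125 = 0.464
  k = 2: (58 + 48)/125 = 106/125 = 0.848
  k = 3: (58 + 48 + 19)/125 = 125/125 = 1

Summary (fraction, with percent):

explained: PC1 0.464 (46.4%), PC2 0.384 (38.4%), PC3 0.152 (15.2%);  cumulative: 0.464, 0.848, 1


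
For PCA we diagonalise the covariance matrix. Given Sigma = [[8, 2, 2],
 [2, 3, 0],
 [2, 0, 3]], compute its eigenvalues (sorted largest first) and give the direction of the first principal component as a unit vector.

Step 1 — characteristic polynomial p(λ) = det(λI - Sigma) = λ³ - tr·λ² + c_1·λ - det, where tr = trace, c_1 = sum of the principal 2×2 minors, det = det(Sigma):
  tr = 8 + 3 + 3 = 14,
  c_1 = (8·3 - (2)²) + (8·3 - (2)²) + (3·3 - (0)²) = 20 + 20 + 9 = 49,
  det = 8·(3·3 - (0)²) - (2)·((2)·3 - (0)·(2)) + (2)·((2)·(0) - 3·(2)) = 8·(9) - (2)·(6) + (2)·(-6) = 48.
  So p(λ) = λ³ - 14λ² + 49λ - 48.
Step 2 — look for an integer root (rational root theorem: any rational root is an integer divisor of 48). Testing λ = 3:
  p(3) = 27 - 126 + 147 - 48 = 0  ✓
  Dividing out (λ - 3): p(λ) = (λ - 3)(λ² - 11λ + 16).
Step 3 — remaining eigenvalues from the quadratic λ² - 11λ + 16 = 0:
  Δ = 11² - 4·16 = 121 - 64 = 57,  λ = (11 ± √57)/2 = (11 ± 7.5498)/2 ≈ 9.2749 or 1.7251.
  Sorted: λ_1 = 9.2749,  λ_2 = 3,  λ_3 = 1.7251  (check: sum = 14 = tr ✓).

Step 4 — unit eigenvector for λ_1 ≈ 9.2749: v spans the null space of (Sigma - λ_1 I), whose rows are
  r_1 = (-1.2749, 2, 2),  r_2 = (2, -6.2749, 0),  r_3 = (2, 0, -6.2749).
  v is orthogonal to every row, so take v ∝ r_1 × r_2 = ((2)·(0) - (2)·(-6.2749), (2)·(2) - (-1.2749)·(0), (-1.2749)·(-6.2749) - (2)·(2)) ≈ (12.5498, 4, 4).
  Let u = (12.5498, 4, 4).
  ||u|| = √((12.5498)² + (4)² + (4)²) = √(189.4983) ≈ 13.7658,  v_1 = u/||u|| ≈ (0.9117, 0.2906, 0.2906) (||v_1|| = 1).

λ_1 = 9.2749,  λ_2 = 3,  λ_3 = 1.7251;  v_1 ≈ (0.9117, 0.2906, 0.2906)


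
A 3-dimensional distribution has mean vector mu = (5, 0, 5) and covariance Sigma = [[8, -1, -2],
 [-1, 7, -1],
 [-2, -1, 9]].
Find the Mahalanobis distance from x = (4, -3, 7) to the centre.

Step 1 — centre the observation: (x - mu) = (-1, -3, 2).

Step 2 — invert Sigma (cofactor / det for 3×3, or solve directly):
  Sigma^{-1} = [[0.1363, 0.0242, 0.033],
 [0.0242, 0.1495, 0.022],
 [0.033, 0.022, 0.1209]].

Step 3 — form the quadratic (x - mu)^T · Sigma^{-1} · (x - mu):
  Sigma^{-1} · (x - mu) = (-0.1429, -0.4286, 0.1429).
  (x - mu)^T · [Sigma^{-1} · (x - mu)] = (-1)·(-0.1429) + (-3)·(-0.4286) + (2)·(0.1429) = 1.7143.

Step 4 — take square root: d = √(1.7143) ≈ 1.3093.

d(x, mu) = √(1.7143) ≈ 1.3093


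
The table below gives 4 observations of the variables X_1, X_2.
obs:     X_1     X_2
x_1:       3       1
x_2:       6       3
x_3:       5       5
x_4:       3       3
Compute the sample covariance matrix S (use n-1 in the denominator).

Step 1 — column means:
  mean(X_1) = (3 + 6 + 5 + 3) / 4 = 17/4 = 4.25
  mean(X_2) = (1 + 3 + 5 + 3) / 4 = 12/4 = 3

Step 2 — sample covariance S[i,j] = (1/(n-1)) · Σ_k (x_{k,i} - mean_i) · (x_{k,j} - mean_j), with n-1 = 3.
  S[X_1,X_1] = ((-1.25)·(-1.25) + (1.75)·(1.75) + (0.75)·(0.75) + (-1.25)·(-1.25)) / 3 = 6.75/3 = 2.25
  S[X_1,X_2] = ((-1.25)·(-2) + (1.75)·(0) + (0.75)·(2) + (-1.25)·(0)) / 3 = 4/3 = 1.3333
  S[X_2,X_2] = ((-2)·(-2) + (0)·(0) + (2)·(2) + (0)·(0)) / 3 = 8/3 = 2.6667

S is symmetric (S[j,i] = S[i,j]). Assembling:

S = [[2.25, 1.3333],
 [1.3333, 2.6667]]


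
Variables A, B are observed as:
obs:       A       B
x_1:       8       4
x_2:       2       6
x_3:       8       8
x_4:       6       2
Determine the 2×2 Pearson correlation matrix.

Step 1 — column means:
  mean(A) = (8 + 2 + 8 + 6) / 4 = 24/4 = 6
  mean(B) = (4 + 6 + 8 + 2) / 4 = 20/4 = 5

Step 2 — sample variances and covariances s[i,j] = (1/(n-1)) · Σ_k (x_{k,i} - mean_i) · (x_{k,j} - mean_j), with n-1 = 3:
  s[A,A] = ((2)·(2) + (-4)·(-4) + (2)·(2) + (0)·(0)) / 3 = 24/3 = 8
  s[A,B] = ((2)·(-1) + (-4)·(1) + (2)·(3) + (0)·(-3)) / 3 = 0/3 = 0
  s[B,B] = ((-1)·(-1) + (1)·(1) + (3)·(3) + (-3)·(-3)) / 3 = 20/3 = 6.6667
  Sample standard deviations s_i = √(s[i,i]):
  s(A) = √(8) = 2.8284
  s(B) = √(6.6667) = 2.582

Step 3 — r_{ij} = s_{ij} / (s_i · s_j):
  r[A,A] = 1 (diagonal).
  r[A,B] = 0 / (2.8284 · 2.582) = 0 / 7.303 = 0
  r[B,B] = 1 (diagonal).

R is symmetric with unit diagonal. Assembling:

R = [[1, 0],
 [0, 1]]


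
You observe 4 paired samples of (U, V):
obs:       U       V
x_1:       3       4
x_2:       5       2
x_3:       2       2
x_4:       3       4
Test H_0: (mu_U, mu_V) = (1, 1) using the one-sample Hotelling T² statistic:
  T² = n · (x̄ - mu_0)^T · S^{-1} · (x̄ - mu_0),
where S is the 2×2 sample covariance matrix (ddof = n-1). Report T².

Step 1 — sample mean vector:
  mean(U) = (3 + 5 + 2 + 3) / 4 = 13/4 = 3.25
  mean(V) = (4 + 2 + 2 + 4) / 4 = 12/4 = 3
  x̄ = (3.25, 3),  deviation x̄ - mu_0 = (3.25, 3) - (1, 1) = (2.25, 2).

Step 2 — sample covariance matrix, S[i,j] = (1/(n-1)) · Σ_k (x_{k,i} - mean_i) · (x_{k,j} - mean_j), divisor n-1 = 3:
  S[U,U] = ((-0.25)·(-0.25) + (1.75)·(1.75) + (-1.25)·(-1.25) + (-0.25)·(-0.25)) / 3 = 4.75/3 = 1.5833
  S[U,V] = ((-0.25)·(1) + (1.75)·(-1) + (-1.25)·(-1) + (-0.25)·(1)) / 3 = -1/3 = -0.3333
  S[V,V] = ((1)·(1) + (-1)·(-1) + (-1)·(-1) + (1)·(1)) / 3 = 4/3 = 1.3333
  S = [[1.5833, -0.3333],
 [-0.3333, 1.3333]].

Step 3 — invert S. det(S) = 1.5833·1.3333 - (-0.3333)² = 2.
  S^{-1} = (1/det) · [[d, -b], [-b, a]] = [[0.6667, 0.1667],
 [0.1667, 0.7917]].

Step 4 — quadratic form (x̄ - mu_0)^T · S^{-1} · (x̄ - mu_0):
  S^{-1} · (x̄ - mu_0) = (1.8333, 1.9583),
  (x̄ - mu_0)^T · [...] = (2.25)·(1.8333) + (2)·(1.9583) = 8.0417.

Step 5 — scale by n: T² = 4 · 8.0417 = 32.1667.

T² ≈ 32.1667


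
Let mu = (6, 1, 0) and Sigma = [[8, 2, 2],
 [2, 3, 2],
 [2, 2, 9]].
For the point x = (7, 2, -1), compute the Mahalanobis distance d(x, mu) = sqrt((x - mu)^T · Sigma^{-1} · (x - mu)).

Step 1 — centre the observation: (x - mu) = (1, 1, -1).

Step 2 — invert Sigma (cofactor / det for 3×3, or solve directly):
  Sigma^{-1} = [[0.1513, -0.0921, -0.0132],
 [-0.0921, 0.4474, -0.0789],
 [-0.0132, -0.0789, 0.1316]].

Step 3 — form the quadratic (x - mu)^T · Sigma^{-1} · (x - mu):
  Sigma^{-1} · (x - mu) = (0.0724, 0.4342, -0.2237).
  (x - mu)^T · [Sigma^{-1} · (x - mu)] = (1)·(0.0724) + (1)·(0.4342) + (-1)·(-0.2237) = 0.7303.

Step 4 — take square root: d = √(0.7303) ≈ 0.8546.

d(x, mu) = √(0.7303) ≈ 0.8546


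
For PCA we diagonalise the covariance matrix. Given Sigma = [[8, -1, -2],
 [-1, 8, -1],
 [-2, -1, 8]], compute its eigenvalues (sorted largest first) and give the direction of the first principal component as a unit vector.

Step 1 — characteristic polynomial p(λ) = det(λI - Sigma) = λ³ - tr·λ² + c_1·λ - det, where tr = trace, c_1 = sum of the principal 2×2 minors, det = det(Sigma):
  tr = 8 + 8 + 8 = 24,
  c_1 = (8·8 - (-1)²) + (8·8 - (-2)²) + (8·8 - (-1)²) = 63 + 60 + 63 = 186,
  det = 8·(8·8 - (-1)²) - (-1)·((-1)·8 - (-1)·(-2)) + (-2)·((-1)·(-1) - 8·(-2)) = 8·(63) - (-1)·(-10) + (-2)·(17) = 460.
  So p(λ) = λ³ - 24λ² + 186λ - 460.
Step 2 — look for an integer root (rational root theorem: any rational root is an integer divisor of 460). Testing λ = 10:
  p(10) = 1000 - 2400 + 1860 - 460 = 0  ✓
  Dividing out (λ - 10): p(λ) = (λ - 10)(λ² - 14λ + 46).
Step 3 — remaining eigenvalues from the quadratic λ² - 14λ + 46 = 0:
  Δ = 14² - 4·46 = 196 - 184 = 12,  λ = (14 ± √12)/2 = (14 ± 3.4641)/2 ≈ 8.7321 or 5.2679.
  Sorted: λ_1 = 10,  λ_2 = 8.7321,  λ_3 = 5.2679  (check: sum = 24 = tr ✓).

Step 4 — unit eigenvector for λ_1 = 10: v spans the null space of (Sigma - λ_1 I), whose rows are
  r_1 = (-2, -1, -2),  r_2 = (-1, -2, -1),  r_3 = (-2, -1, -2).
  v is orthogonal to every row, so take v ∝ r_1 × r_2 = ((-1)·(-1) - (-2)·(-2), (-2)·(-1) - (-2)·(-1), (-2)·(-2) - (-1)·(-1)) = (-3, 0, 3).
  Rescale (divide by 3; multiply by -1 so the first nonzero entry is positive): u = (1, 0, -1).
  ||u|| = √((1)² + (0)² + (-1)²) = √(2) ≈ 1.4142,  v_1 = u/||u|| ≈ (0.7071, 0, -0.7071) (||v_1|| = 1).

λ_1 = 10,  λ_2 = 8.7321,  λ_3 = 5.2679;  v_1 ≈ (0.7071, 0, -0.7071)


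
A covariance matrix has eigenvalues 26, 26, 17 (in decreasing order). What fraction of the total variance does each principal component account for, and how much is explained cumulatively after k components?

Step 1 — total variance = trace(Sigma) = Σ λ_i = 26 + 26 + 17 = 69.

Step 2 — fraction explained by component i = λ_i / Σ λ:
  PC1: 26/69 = 0.3768
  PC2: 26/69 = 0.3768
  PC3: 17/69 = 0.2464

Step 3 — cumulative fraction after k components = (λ_1 + ... + λ_k) / Σ λ:
  k = 1: 26/69 = 0.3768
  k = 2: (26 + 26)/69 = 52/69 = 0.7536
  k = 3: (26 + 26 + 17)/69 = 69/69 = 1

Summary (fraction, with percent):

explained: PC1 0.3768 (37.68%), PC2 0.3768 (37.68%), PC3 0.2464 (24.64%);  cumulative: 0.3768, 0.7536, 1


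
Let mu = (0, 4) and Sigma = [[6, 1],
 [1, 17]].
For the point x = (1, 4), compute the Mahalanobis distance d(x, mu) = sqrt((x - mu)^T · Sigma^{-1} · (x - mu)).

Step 1 — centre the observation: (x - mu) = (1, 0).

Step 2 — invert Sigma. det(Sigma) = 6·17 - (1)² = 101.
  Sigma^{-1} = (1/det) · [[d, -b], [-b, a]] = [[0.1683, -0.0099],
 [-0.0099, 0.0594]].

Step 3 — form the quadratic (x - mu)^T · Sigma^{-1} · (x - mu):
  Sigma^{-1} · (x - mu) = (0.1683, -0.0099).
  (x - mu)^T · [Sigma^{-1} · (x - mu)] = (1)·(0.1683) + (0)·(-0.0099) = 0.1683.

Step 4 — take square root: d = √(0.1683) ≈ 0.4103.

d(x, mu) = √(0.1683) ≈ 0.4103


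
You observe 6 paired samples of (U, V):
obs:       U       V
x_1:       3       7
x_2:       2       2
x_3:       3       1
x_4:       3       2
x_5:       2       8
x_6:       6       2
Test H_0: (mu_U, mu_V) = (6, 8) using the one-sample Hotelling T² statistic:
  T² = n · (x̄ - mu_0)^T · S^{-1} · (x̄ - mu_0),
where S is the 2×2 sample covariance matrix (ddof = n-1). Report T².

Step 1 — sample mean vector:
  mean(U) = (3 + 2 + 3 + 3 + 2 + 6) / 6 = 19/6 = 3.1667
  mean(V) = (7 + 2 + 1 + 2 + 8 + 2) / 6 = 22/6 = 3.6667
  x̄ = (3.1667, 3.6667),  deviation x̄ - mu_0 = (3.1667, 3.6667) - (6, 8) = (-2.8333, -4.3333).

Step 2 — sample covariance matrix, S[i,j] = (1/(n-1)) · Σ_k (x_{k,i} - mean_i) · (x_{k,j} - mean_j), divisor n-1 = 5:
  S[U,U] = ((-0.1667)·(-0.1667) + (-1.1667)·(-1.1667) + (-0.1667)·(-0.1667) + (-0.1667)·(-0.1667) + (-1.1667)·(-1.1667) + (2.8333)·(2.8333)) / 5 = 10.8333/5 = 2.1667
  S[U,V] = ((-0.1667)·(3.3333) + (-1.1667)·(-1.6667) + (-0.1667)·(-2.6667) + (-0.1667)·(-1.6667) + (-1.1667)·(4.3333) + (2.8333)·(-1.6667)) / 5 = -7.6667/5 = -1.5333
  S[V,V] = ((3.3333)·(3.3333) + (-1.6667)·(-1.6667) + (-2.6667)·(-2.6667) + (-1.6667)·(-1.6667) + (4.3333)·(4.3333) + (-1.6667)·(-1.6667)) / 5 = 45.3333/5 = 9.0667
  S = [[2.1667, -1.5333],
 [-1.5333, 9.0667]].

Step 3 — invert S. det(S) = 2.1667·9.0667 - (-1.5333)² = 17.2933.
  S^{-1} = (1/det) · [[d, -b], [-b, a]] = [[0.5243, 0.0887],
 [0.0887, 0.1253]].

Step 4 — quadratic form (x̄ - mu_0)^T · S^{-1} · (x̄ - mu_0):
  S^{-1} · (x̄ - mu_0) = (-1.8697, -0.7941),
  (x̄ - mu_0)^T · [...] = (-2.8333)·(-1.8697) + (-4.3333)·(-0.7941) = 8.7388.

Step 5 — scale by n: T² = 6 · 8.7388 = 52.4325.

T² ≈ 52.4325


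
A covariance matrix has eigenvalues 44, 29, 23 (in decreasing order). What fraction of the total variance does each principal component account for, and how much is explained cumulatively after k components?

Step 1 — total variance = trace(Sigma) = Σ λ_i = 44 + 29 + 23 = 96.

Step 2 — fraction explained by component i = λ_i / Σ λ:
  PC1: 44/96 = 0.4583
  PC2: 29/96 = 0.3021
  PC3: 23/96 = 0.2396

Step 3 — cumulative fraction after k components = (λ_1 + ... + λ_k) / Σ λ:
  k = 1: 44/96 = 0.4583
  k = 2: (44 + 29)/96 = 73/96 = 0.7604
  k = 3: (44 + 29 + 23)/96 = 96/96 = 1

Summary (fraction, with percent):

explained: PC1 0.4583 (45.83%), PC2 0.3021 (30.21%), PC3 0.2396 (23.96%);  cumulative: 0.4583, 0.7604, 1


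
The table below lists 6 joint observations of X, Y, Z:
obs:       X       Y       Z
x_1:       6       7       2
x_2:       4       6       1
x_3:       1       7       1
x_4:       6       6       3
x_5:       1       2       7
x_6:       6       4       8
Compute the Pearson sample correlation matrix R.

Step 1 — column means:
  mean(X) = (6 + 4 + 1 + 6 + 1 + 6) / 6 = 24/6 = 4
  mean(Y) = (7 + 6 + 7 + 6 + 2 + 4) / 6 = 32/6 = 5.3333
  mean(Z) = (2 + 1 + 1 + 3 + 7 + 8) / 6 = 22/6 = 3.6667

Step 2 — sample variances and covariances s[i,j] = (1/(n-1)) · Σ_k (x_{k,i} - mean_i) · (x_{k,j} - mean_j), with n-1 = 5:
  s[X,X] = ((2)·(2) + (0)·(0) + (-3)·(-3) + (2)·(2) + (-3)·(-3) + (2)·(2)) / 5 = 30/5 = 6
  s[X,Y] = ((2)·(1.6667) + (0)·(0.6667) + (-3)·(1.6667) + (2)·(0.6667) + (-3)·(-3.3333) + (2)·(-1.3333)) / 5 = 7/5 = 1.4
  s[X,Z] = ((2)·(-1.6667) + (0)·(-2.6667) + (-3)·(-2.6667) + (2)·(-0.6667) + (-3)·(3.3333) + (2)·(4.3333)) / 5 = 2/5 = 0.4
  s[Y,Y] = ((1.6667)·(1.6667) + (0.6667)·(0.6667) + (1.6667)·(1.6667) + (0.6667)·(0.6667) + (-3.3333)·(-3.3333) + (-1.3333)·(-1.3333)) / 5 = 19.3333/5 = 3.8667
  s[Y,Z] = ((1.6667)·(-1.6667) + (0.6667)·(-2.6667) + (1.6667)·(-2.6667) + (0.6667)·(-0.6667) + (-3.3333)·(3.3333) + (-1.3333)·(4.3333)) / 5 = -26.3333/5 = -5.2667
  s[Z,Z] = ((-1.6667)·(-1.6667) + (-2.6667)·(-2.6667) + (-2.6667)·(-2.6667) + (-0.6667)·(-0.6667) + (3.3333)·(3.3333) + (4.3333)·(4.3333)) / 5 = 47.3333/5 = 9.4667
  Sample standard deviations s_i = √(s[i,i]):
  s(X) = √(6) = 2.4495
  s(Y) = √(3.8667) = 1.9664
  s(Z) = √(9.4667) = 3.0768

Step 3 — r_{ij} = s_{ij} / (s_i · s_j):
  r[X,X] = 1 (diagonal).
  r[X,Y] = 1.4 / (2.4495 · 1.9664) = 1.4 / 4.8166 = 0.2907
  r[X,Z] = 0.4 / (2.4495 · 3.0768) = 0.4 / 7.5366 = 0.0531
  r[Y,Y] = 1 (diagonal).
  r[Y,Z] = -5.2667 / (1.9664 · 3.0768) = -5.2667 / 6.0502 = -0.8705
  r[Z,Z] = 1 (diagonal).

R is symmetric with unit diagonal. Assembling:

R = [[1, 0.2907, 0.0531],
 [0.2907, 1, -0.8705],
 [0.0531, -0.8705, 1]]
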